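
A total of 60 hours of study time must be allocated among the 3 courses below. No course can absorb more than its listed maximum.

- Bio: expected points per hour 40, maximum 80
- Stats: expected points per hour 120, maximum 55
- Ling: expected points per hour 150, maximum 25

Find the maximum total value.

7950

Order the courses by expected points per hour: Ling 150 > Stats 120 > Bio 40.
Give Ling 25 to hit its cap of 25 — 35 left.
Stats has room for 55 but only 35 remain, so it gets 35.
Total = 120×35 + 150×25 = 7950.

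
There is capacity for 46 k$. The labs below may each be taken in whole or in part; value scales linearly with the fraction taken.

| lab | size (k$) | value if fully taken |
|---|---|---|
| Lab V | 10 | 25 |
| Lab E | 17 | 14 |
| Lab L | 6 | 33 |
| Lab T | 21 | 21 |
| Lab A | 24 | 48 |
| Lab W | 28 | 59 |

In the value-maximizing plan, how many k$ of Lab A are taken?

2

Sort by value density: Lab L 33/6≈5.5, Lab V 25/10≈2.5, Lab W 59/28≈2.11, Lab A 48/24≈2, Lab T 21/21≈1, Lab E 14/17≈0.824.
Lab L: take in full, 6 k$ for value 33 → 40 left.
Take all of Lab V (10 k$, value 25) → 30 k$ left.
Take all of Lab W (28 k$, value 59) → 2 k$ left.
2 k$ left: a 2/24 share of Lab A gives 48×2/24 = 4.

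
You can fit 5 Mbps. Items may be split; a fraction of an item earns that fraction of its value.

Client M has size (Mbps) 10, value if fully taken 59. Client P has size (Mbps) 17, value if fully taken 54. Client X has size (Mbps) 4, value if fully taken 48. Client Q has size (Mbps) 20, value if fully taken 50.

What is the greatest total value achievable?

Sort by value density: Client X 48/4≈12, Client M 59/10≈5.9, Client P 54/17≈3.18, Client Q 50/20≈2.5.
Client X: take in full, 4 Mbps for value 48 ; 1 left.
1 Mbps left: a 1/10 share of Client M gives 59×1/10 = 5.9.
Total value = 53.9.

53.9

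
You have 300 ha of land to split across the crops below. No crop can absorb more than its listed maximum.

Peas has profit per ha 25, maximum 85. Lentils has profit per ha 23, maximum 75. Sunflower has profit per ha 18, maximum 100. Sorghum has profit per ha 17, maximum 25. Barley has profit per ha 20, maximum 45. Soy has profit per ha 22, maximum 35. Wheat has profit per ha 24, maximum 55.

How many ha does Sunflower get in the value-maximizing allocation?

5

Highest profit per ha first: Peas 25 > Wheat 24 > Lentils 23 > Soy 22 > Barley 20 > Sunflower 18 > Sorghum 17.
Peas takes 85 to reach its cap of 85 ; 215 left.
Give Wheat 55 to hit its cap of 55 ; 160 left.
Give Lentils 75 to hit its cap of 75 ; 85 left.
Soy: +35 to 35 (cap) ; 50 left.
Give Barley 45 to hit its cap of 45 ; 5 left.
Only 5 left; Sunflower takes them to reach 5.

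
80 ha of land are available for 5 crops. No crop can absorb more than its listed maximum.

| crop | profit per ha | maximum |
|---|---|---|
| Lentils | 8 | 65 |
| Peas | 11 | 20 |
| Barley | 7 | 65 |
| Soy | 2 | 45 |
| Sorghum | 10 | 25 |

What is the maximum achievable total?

Highest profit per ha first: Peas 11 > Sorghum 10 > Lentils 8 > Barley 7 > Soy 2.
Give Peas 20 to hit its cap of 20 — 60 left.
Sorghum takes 25 to reach its cap of 25 — 35 left.
Only 35 left; Lentils takes them to reach 35.
Total = 8×35 + 11×20 + 10×25 = 750.

750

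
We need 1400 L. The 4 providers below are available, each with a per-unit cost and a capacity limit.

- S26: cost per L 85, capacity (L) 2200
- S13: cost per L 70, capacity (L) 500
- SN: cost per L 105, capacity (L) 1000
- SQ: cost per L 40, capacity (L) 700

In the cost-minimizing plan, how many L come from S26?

200

Fill from the cheapest provider first.
SQ (40): use full 700 ; 700 L to go.
S13 at 70: take all 500 L ; 200 still needed.
S26 (85): take the remaining 200 ; done.
SN: unused.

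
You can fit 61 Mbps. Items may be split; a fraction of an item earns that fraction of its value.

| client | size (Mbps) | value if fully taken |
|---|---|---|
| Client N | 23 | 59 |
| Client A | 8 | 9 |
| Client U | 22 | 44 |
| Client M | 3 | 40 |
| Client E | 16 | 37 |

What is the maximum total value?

174

Rank by value-to-size ratio: Client M 40/3≈13.3, Client N 59/23≈2.57, Client E 37/16≈2.31, Client U 44/22≈2, Client A 9/8≈1.12.
Client M: take in full, 3 Mbps for value 40 — 58 left.
Take all of Client N (23 Mbps, value 59) — 35 Mbps left.
Take all of Client E (16 Mbps, value 37) — 19 Mbps left.
Only 19 Mbps remain; take 19/22 of Client U for value 44×19/22 = 38.
Total value = 174.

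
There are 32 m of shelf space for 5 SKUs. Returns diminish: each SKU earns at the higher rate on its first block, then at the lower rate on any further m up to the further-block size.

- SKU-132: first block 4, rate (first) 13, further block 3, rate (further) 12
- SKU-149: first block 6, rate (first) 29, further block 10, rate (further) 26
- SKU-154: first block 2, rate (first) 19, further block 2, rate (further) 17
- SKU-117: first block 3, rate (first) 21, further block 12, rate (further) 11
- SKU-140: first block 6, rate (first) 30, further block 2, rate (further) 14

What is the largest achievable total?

790

Rank every tier by rate: SKU-140/tier1 30 > SKU-149/tier1 29 > SKU-149/tier2 26 > SKU-117/tier1 21 > SKU-154/tier1 19 > SKU-154/tier2 17 > SKU-140/tier2 14 > SKU-132/tier1 13 > SKU-132/tier2 12 > SKU-117/tier2 11.
SKU-140 tier1 at 30: fill all 6 → 26 left.
SKU-149 tier1 at 29: fill all 6 → 20 left.
SKU-149/tier2 (26): +10 → 10 left.
SKU-117 tier1 at 21: fill all 3 → 7 left.
SKU-154 tier1 at 19: fill all 2 → 5 left.
SKU-154/tier2 (17): +2 → 3 left.
SKU-140 tier2 at 14: fill all 2 → 1 left.
SKU-132 tier1 at 13: only 1 left, fill 1.
Total = 30×6 + 29×6 + 26×10 + 21×3 + 19×2 + 17×2 + 14×2 + 13×1 = 790.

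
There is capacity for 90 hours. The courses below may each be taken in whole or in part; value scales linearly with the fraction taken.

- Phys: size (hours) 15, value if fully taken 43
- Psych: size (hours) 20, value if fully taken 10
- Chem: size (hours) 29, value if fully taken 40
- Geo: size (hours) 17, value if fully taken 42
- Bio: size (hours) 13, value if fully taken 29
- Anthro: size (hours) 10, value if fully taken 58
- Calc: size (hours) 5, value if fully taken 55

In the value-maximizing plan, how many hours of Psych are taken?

Best value per unit of size first: Calc 55/5≈11, Anthro 58/10≈5.8, Phys 43/15≈2.87, Geo 42/17≈2.47, Bio 29/13≈2.23, Chem 40/29≈1.38, Psych 10/20≈0.5.
Calc: take in full, 5 hours for value 55 — 85 left.
Take all of Anthro (10 hours, value 58) — 75 hours left.
Phys: take in full, 15 hours for value 43 — 60 left.
Geo: take in full, 17 hours for value 42 — 43 left.
Bio: take in full, 13 hours for value 29 — 30 left.
Take all of Chem (29 hours, value 40) — 1 hours left.
1 hours left: a 1/20 share of Psych gives 10×1/20 = 0.5.

1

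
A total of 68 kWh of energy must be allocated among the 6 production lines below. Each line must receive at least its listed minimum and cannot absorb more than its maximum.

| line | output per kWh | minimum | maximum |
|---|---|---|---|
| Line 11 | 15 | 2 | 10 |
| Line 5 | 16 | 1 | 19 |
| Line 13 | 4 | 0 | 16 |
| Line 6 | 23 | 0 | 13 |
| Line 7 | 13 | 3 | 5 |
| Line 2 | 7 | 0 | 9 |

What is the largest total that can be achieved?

929

Meeting every minimum uses 2+1+0+0+3+0 = 6 kWh, leaving 62.
Rank by output per kWh: Line 6 23 > Line 5 16 > Line 11 15 > Line 7 13 > Line 2 7 > Line 13 4.
Line 6: +13 to 13 (cap) ; 49 left.
Give Line 5 18 more to hit its cap of 19 ; 31 left.
Line 11 takes 8 more to reach its cap of 10 ; 23 left.
Line 7: +2 to 5 (cap) ; 21 left.
Line 2 takes 9 more to reach its cap of 9 ; 12 left.
Line 13: +12 (room for 16) → 12. Pool exhausted.
Total = 15×10 + 16×19 + 4×12 + 23×13 + 13×5 + 7×9 = 929.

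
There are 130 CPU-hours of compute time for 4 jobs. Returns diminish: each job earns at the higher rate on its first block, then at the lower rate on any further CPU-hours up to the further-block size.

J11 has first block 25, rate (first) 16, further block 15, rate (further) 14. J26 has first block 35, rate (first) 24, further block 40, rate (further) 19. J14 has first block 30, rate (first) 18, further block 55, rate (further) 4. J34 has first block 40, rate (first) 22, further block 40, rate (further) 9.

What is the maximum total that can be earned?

2750

Rank every tier by rate: J26/T1 24 > J34/T1 22 > J26/T2 19 > J14/T1 18 > J11/T1 16 > J11/T2 14 > J34/T2 9 > J14/T2 4.
Fill J26 T1 block (35 at 24) → 95 left.
J34 T1 at 22: fill all 40 → 55 left.
J26/T2 (19): +40 → 15 left.
15 remain; put them into J14 T1 at 18.
Total = 24×35 + 22×40 + 19×40 + 18×15 = 2750.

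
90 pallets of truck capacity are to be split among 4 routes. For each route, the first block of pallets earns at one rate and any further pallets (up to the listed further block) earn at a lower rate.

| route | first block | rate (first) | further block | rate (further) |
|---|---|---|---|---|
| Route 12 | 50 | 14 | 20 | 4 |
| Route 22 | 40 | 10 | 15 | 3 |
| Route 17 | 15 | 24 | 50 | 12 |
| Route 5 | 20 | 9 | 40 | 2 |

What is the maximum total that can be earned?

Order all 8 blocks by rate: Route 17/tier1 24 > Route 12/tier1 14 > Route 17/tier2 12 > Route 22/tier1 10 > Route 5/tier1 9 > Route 12/tier2 4 > Route 22/tier2 3 > Route 5/tier2 2.
Route 17 tier1 at 24: fill all 15 → 75 left.
Fill Route 12 tier1 block (50 at 14) → 25 left.
25 remain; put them into Route 17 tier2 at 12.
Total = 24×15 + 14×50 + 12×25 = 1360.

1360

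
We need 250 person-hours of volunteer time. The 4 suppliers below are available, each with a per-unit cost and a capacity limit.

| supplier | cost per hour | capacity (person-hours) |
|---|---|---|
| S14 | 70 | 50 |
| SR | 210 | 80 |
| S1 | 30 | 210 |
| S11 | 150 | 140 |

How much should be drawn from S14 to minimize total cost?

40

Use suppliers in increasing cost order.
Take 210 from S1 at 30 → need 40 more.
S14 (70): take the remaining 40 → done.
S11, SR: unused.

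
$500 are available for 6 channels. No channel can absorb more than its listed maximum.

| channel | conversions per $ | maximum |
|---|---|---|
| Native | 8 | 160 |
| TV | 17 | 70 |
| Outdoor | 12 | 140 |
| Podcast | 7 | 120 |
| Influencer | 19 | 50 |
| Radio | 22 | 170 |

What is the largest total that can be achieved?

8120

Order the channels by conversions per $: Radio 22 > Influencer 19 > TV 17 > Outdoor 12 > Native 8 > Podcast 7.
Radio: +170 to 170 (cap) — 330 left.
Give Influencer 50 to hit its cap of 50 — 280 left.
Give TV 70 to hit its cap of 70 — 210 left.
Give Outdoor 140 to hit its cap of 140 — 70 left.
Native has room for 160 but only 70 remain, so it gets 70.
Total = 8×70 + 17×70 + 12×140 + 19×50 + 22×170 = 8120.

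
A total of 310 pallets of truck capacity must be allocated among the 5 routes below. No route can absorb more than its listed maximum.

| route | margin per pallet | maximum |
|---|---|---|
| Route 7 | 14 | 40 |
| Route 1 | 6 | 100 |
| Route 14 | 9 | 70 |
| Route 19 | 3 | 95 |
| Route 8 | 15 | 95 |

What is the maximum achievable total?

Highest margin per pallet first: Route 8 15 > Route 7 14 > Route 14 9 > Route 1 6 > Route 19 3.
Give Route 8 95 to hit its cap of 95 → 215 left.
Route 7 takes 40 to reach its cap of 40 → 175 left.
Route 14 takes 70 to reach its cap of 70 → 105 left.
Route 1 takes 100 to reach its cap of 100 → 5 left.
Only 5 left; Route 19 takes them to reach 5.
Total = 14×40 + 6×100 + 9×70 + 3×5 + 15×95 = 3230.

3230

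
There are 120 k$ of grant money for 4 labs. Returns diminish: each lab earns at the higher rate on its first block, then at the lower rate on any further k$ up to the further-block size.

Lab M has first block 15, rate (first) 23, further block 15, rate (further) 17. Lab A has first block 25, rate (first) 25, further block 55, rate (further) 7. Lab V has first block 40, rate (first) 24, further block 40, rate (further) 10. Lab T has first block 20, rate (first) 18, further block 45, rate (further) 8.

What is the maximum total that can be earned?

Order all 8 blocks by rate: Lab A/first 25 > Lab V/first 24 > Lab M/first 23 > Lab T/first 18 > Lab M/second 17 > Lab V/second 10 > Lab T/second 8 > Lab A/second 7.
Lab A/first (25): +25 — 95 left.
Fill Lab V first block (40 at 24) — 55 left.
Fill Lab M first block (15 at 23) — 40 left.
Lab T/first (18): +20 — 20 left.
Fill Lab M second block (15 at 17) — 5 left.
5 remain; put them into Lab V second at 10.
Total = 25×25 + 24×40 + 23×15 + 18×20 + 17×15 + 10×5 = 2595.

2595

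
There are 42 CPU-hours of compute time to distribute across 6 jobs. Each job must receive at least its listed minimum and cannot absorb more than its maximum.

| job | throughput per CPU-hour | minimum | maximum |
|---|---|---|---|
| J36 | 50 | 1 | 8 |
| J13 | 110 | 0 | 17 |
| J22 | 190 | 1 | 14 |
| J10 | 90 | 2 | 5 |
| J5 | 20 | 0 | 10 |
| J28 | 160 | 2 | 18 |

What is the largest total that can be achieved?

6540

Meeting every minimum uses 1+0+1+2+0+2 = 6 CPU-hours, leaving 36.
Rank by throughput per CPU-hour: J22 190 > J28 160 > J13 110 > J10 90 > J36 50 > J5 20.
J22: +13 to 14 (cap) ; 23 left.
J28 takes 16 more to reach its cap of 18 ; 7 left.
J13 has room for 17 more but only 7 remain, so it gets 7.
Total = 50×1 + 110×7 + 190×14 + 90×2 + 160×18 = 6540.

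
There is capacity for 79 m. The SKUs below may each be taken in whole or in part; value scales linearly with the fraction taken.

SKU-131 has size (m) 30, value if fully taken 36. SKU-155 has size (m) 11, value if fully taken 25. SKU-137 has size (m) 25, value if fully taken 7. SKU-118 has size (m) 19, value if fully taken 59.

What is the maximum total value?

Rank by value-to-size ratio: SKU-118 59/19≈3.11, SKU-155 25/11≈2.27, SKU-131 36/30≈1.2, SKU-137 7/25≈0.28.
All 19 m of SKU-118 fit (value 59) → 60 remain.
SKU-155: take in full, 11 m for value 25 → 49 left.
All 30 m of SKU-131 fit (value 36) → 19 remain.
Only 19 m remain; take 19/25 of SKU-137 for value 7×19/25 = 5.32.
Total value = 125.32.

125.32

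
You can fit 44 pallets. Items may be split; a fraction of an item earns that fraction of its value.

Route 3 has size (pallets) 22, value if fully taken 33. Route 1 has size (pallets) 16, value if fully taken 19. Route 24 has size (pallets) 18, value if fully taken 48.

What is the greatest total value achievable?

85.75

Sort by value density: Route 24 48/18≈2.67, Route 3 33/22≈1.5, Route 1 19/16≈1.19.
Route 24: take in full, 18 pallets for value 48 — 26 left.
Take all of Route 3 (22 pallets, value 33) — 4 pallets left.
Fill the last 4 pallets with part of Route 1: 4/16 of it earns 4.75.
Total value = 85.75.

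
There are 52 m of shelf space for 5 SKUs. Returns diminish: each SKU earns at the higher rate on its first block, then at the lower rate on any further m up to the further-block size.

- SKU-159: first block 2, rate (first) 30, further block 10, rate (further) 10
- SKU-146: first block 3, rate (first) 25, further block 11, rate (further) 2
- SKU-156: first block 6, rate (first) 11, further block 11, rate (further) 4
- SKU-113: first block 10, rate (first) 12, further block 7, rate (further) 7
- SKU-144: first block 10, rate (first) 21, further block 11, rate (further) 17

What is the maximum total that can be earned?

Order all 10 blocks by rate: SKU-159/first 30 > SKU-146/first 25 > SKU-144/first 21 > SKU-144/second 17 > SKU-113/first 12 > SKU-156/first 11 > SKU-159/second 10 > SKU-113/second 7 > SKU-156/second 4 > SKU-146/second 2.
SKU-159 first at 30: fill all 2 → 50 left.
SKU-146 first at 25: fill all 3 → 47 left.
Fill SKU-144 first block (10 at 21) → 37 left.
SKU-144 second at 17: fill all 11 → 26 left.
SKU-113 first at 12: fill all 10 → 16 left.
SKU-156 first at 11: fill all 6 → 10 left.
Fill SKU-159 second block (10 at 10) → 0 left.
Total = 30×2 + 25×3 + 21×10 + 17×11 + 12×10 + 11×6 + 10×10 = 818.

818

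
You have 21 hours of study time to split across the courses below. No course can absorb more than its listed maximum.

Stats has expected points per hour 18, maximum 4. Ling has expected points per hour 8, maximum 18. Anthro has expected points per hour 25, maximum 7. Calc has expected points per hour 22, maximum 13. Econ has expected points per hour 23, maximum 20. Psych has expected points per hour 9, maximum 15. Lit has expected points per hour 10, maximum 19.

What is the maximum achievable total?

Rank by expected points per hour: Anthro 25 > Econ 23 > Calc 22 > Stats 18 > Lit 10 > Psych 9 > Ling 8.
Anthro takes 7 to reach its cap of 7 ; 14 left.
Econ has room for 20 but only 14 remain, so it gets 14.
Total = 25×7 + 23×14 = 497.

497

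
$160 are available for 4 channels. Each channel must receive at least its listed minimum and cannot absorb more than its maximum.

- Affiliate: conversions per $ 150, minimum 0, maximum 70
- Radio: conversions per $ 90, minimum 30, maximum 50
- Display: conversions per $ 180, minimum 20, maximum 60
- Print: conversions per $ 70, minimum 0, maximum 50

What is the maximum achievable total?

24000

Meeting every minimum uses 0+30+20+0 = 50 $, leaving 110.
Order the channels by conversions per $: Display 180 > Affiliate 150 > Radio 90 > Print 70.
Give Display 40 more to hit its cap of 60 — 70 left.
Affiliate: +70 to 70 (cap) — 0 left.
Total = 150×70 + 90×30 + 180×60 = 24000.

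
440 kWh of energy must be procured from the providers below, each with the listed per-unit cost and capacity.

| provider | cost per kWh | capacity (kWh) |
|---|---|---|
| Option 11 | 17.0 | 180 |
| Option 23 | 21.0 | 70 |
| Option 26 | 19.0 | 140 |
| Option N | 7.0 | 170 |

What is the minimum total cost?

Cheapest first:
Option N (7.0): use full 170 — 270 kWh to go.
Option 11 (17.0): use full 180 — 90 kWh to go.
Option 26 at 19.0: take 90 of its 140 — requirement met.
Option 23: unused.
Cost = 170×7.0 + 180×17.0 + 90×19.0 = 5960.

5960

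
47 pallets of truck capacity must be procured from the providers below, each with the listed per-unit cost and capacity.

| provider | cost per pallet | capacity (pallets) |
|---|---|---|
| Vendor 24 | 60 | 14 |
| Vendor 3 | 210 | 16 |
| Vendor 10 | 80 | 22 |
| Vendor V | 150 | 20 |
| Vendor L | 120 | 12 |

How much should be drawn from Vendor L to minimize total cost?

11

Fill from the cheapest provider first.
Vendor 24 (60): use full 14 → 33 pallets to go.
Vendor 10 at 80: take all 22 pallets → 11 still needed.
Vendor L at 120: take 11 of its 12 → requirement met.
Vendor V, Vendor 3: unused.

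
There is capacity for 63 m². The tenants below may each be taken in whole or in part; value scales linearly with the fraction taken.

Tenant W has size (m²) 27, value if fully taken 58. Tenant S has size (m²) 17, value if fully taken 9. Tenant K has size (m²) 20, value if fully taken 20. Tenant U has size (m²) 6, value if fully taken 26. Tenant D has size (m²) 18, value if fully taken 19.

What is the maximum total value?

115

Best value per unit of size first: Tenant U 26/6≈4.33, Tenant W 58/27≈2.15, Tenant D 19/18≈1.06, Tenant K 20/20≈1, Tenant S 9/17≈0.529.
Tenant U: take in full, 6 m² for value 26 → 57 left.
Take all of Tenant W (27 m², value 58) → 30 m² left.
Tenant D: take in full, 18 m² for value 19 → 12 left.
12 m² left: a 12/20 share of Tenant K gives 20×12/20 = 12.
Total value = 115.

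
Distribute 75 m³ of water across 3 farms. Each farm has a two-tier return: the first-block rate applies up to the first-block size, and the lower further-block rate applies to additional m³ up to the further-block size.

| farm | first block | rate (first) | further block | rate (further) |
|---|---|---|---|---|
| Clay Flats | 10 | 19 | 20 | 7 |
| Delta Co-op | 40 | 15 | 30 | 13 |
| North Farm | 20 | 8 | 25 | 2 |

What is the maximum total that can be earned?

Rank every tier by rate: Clay Flats/tier1 19 > Delta Co-op/tier1 15 > Delta Co-op/tier2 13 > North Farm/tier1 8 > Clay Flats/tier2 7 > North Farm/tier2 2.
Clay Flats tier1 at 19: fill all 10 ; 65 left.
Delta Co-op/tier1 (15): +40 ; 25 left.
Delta Co-op tier2 at 13: only 25 left, fill 25.
Total = 19×10 + 15×40 + 13×25 = 1115.

1115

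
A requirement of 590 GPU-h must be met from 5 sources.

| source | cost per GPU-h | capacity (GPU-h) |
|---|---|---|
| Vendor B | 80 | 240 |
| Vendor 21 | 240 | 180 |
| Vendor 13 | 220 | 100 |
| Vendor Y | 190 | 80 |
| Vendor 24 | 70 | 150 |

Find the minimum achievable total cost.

Use sources in increasing cost order.
Vendor 24 at 70: take all 150 GPU-h ; 440 still needed.
Take 240 from Vendor B at 80 ; need 200 more.
Vendor Y at 190: take all 80 GPU-h ; 120 still needed.
Vendor 13 at 220: take all 100 GPU-h ; 20 still needed.
Vendor 21 (240): take the remaining 20 ; done.
Cost = 150×70 + 240×80 + 80×190 + 100×220 + 20×240 = 71700.

71700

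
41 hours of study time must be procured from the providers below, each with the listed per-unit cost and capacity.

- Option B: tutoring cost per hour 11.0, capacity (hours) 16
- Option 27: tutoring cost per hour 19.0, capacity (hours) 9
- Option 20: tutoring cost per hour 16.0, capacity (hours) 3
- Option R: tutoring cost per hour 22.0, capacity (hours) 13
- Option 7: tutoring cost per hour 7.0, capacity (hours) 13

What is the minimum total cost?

Fill from the cheapest provider first.
Take 13 from Option 7 at 7.0 → need 28 more.
Take 16 from Option B at 11.0 → need 12 more.
Take 3 from Option 20 at 16.0 → need 9 more.
Option 27 at 19.0: take all 9 hours → 0 still needed.
Option R: unused.
Cost = 13×7.0 + 16×11.0 + 3×16.0 + 9×19.0 = 486.

486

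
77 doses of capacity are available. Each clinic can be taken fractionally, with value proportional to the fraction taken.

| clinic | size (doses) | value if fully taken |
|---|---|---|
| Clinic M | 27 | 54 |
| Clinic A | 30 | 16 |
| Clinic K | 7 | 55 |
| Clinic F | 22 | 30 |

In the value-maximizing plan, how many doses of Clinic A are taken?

21

Sort by value density: Clinic K 55/7≈7.86, Clinic M 54/27≈2, Clinic F 30/22≈1.36, Clinic A 16/30≈0.533.
All 7 doses of Clinic K fit (value 55) — 70 remain.
Take all of Clinic M (27 doses, value 54) — 43 doses left.
All 22 doses of Clinic F fit (value 30) — 21 remain.
21 doses left: a 21/30 share of Clinic A gives 16×21/30 = 11.2.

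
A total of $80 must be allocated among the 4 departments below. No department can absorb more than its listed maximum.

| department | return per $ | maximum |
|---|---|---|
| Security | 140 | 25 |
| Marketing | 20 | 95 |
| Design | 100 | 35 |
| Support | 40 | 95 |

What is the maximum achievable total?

Rank by return per $: Security 140 > Design 100 > Support 40 > Marketing 20.
Security takes 25 to reach its cap of 25 — 55 left.
Design: +35 to 35 (cap) — 20 left.
Support: +20 (room for 95) → 20. Pool exhausted.
Total = 140×25 + 100×35 + 40×20 = 7800.

7800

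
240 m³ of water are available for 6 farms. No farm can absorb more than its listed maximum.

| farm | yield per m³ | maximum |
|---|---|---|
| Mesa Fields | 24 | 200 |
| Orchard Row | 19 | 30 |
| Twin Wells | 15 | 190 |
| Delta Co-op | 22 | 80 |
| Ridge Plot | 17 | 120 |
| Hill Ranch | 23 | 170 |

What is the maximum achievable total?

Highest yield per m³ first: Mesa Fields 24 > Hill Ranch 23 > Delta Co-op 22 > Orchard Row 19 > Ridge Plot 17 > Twin Wells 15.
Mesa Fields takes 200 to reach its cap of 200 ; 40 left.
Only 40 left; Hill Ranch takes them to reach 40.
Total = 24×200 + 23×40 = 5720.

5720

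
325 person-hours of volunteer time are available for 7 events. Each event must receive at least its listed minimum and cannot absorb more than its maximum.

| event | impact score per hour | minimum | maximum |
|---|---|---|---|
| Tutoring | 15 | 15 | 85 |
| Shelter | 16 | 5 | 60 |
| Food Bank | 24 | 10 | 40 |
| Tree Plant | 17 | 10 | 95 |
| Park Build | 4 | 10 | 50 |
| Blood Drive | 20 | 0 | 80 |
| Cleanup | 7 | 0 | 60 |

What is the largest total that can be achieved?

Meeting every minimum uses 15+5+10+10+10+0+0 = 50 person-hours, leaving 275.
Order the events by impact score per hour: Food Bank 24 > Blood Drive 20 > Tree Plant 17 > Shelter 16 > Tutoring 15 > Cleanup 7 > Park Build 4.
Food Bank: +30 to 40 (cap) → 245 left.
Give Blood Drive 80 more to hit its cap of 80 → 165 left.
Tree Plant takes 85 more to reach its cap of 95 → 80 left.
Shelter takes 55 more to reach its cap of 60 → 25 left.
Tutoring has room for 70 more but only 25 remain, so it gets 40.
Total = 15×40 + 16×60 + 24×40 + 17×95 + 4×10 + 20×80 = 5775.

5775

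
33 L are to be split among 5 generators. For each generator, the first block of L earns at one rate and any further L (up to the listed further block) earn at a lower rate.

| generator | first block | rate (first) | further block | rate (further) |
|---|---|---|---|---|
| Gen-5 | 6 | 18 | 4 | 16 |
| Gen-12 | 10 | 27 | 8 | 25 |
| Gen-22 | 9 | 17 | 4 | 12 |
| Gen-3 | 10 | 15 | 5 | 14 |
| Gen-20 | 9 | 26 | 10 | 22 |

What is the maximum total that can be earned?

836

Order all 10 blocks by rate: Gen-12/T1 27 > Gen-20/T1 26 > Gen-12/T2 25 > Gen-20/T2 22 > Gen-5/T1 18 > Gen-22/T1 17 > Gen-5/T2 16 > Gen-3/T1 15 > Gen-3/T2 14 > Gen-22/T2 12.
Gen-12 T1 at 27: fill all 10 → 23 left.
Gen-20/T1 (26): +9 → 14 left.
Fill Gen-12 T2 block (8 at 25) → 6 left.
Gen-20/T2: +6 of 10 at 22; pool empty.
Total = 27×10 + 26×9 + 25×8 + 22×6 = 836.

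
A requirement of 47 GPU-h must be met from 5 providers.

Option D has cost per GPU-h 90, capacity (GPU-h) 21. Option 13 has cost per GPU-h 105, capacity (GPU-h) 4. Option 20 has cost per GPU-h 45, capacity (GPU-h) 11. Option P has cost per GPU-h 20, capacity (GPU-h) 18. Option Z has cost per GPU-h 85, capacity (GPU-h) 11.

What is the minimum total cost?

2420

Fill from the cheapest provider first.
Take 18 from Option P at 20 — need 29 more.
Take 11 from Option 20 at 45 — need 18 more.
Option Z at 85: take all 11 GPU-h — 7 still needed.
Option D (90): take the remaining 7 — done.
Option 13: unused.
Cost = 18×20 + 11×45 + 11×85 + 7×90 = 2420.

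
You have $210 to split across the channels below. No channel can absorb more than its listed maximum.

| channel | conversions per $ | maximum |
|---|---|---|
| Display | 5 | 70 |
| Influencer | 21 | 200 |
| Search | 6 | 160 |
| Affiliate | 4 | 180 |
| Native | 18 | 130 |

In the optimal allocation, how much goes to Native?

10

Order the channels by conversions per $: Influencer 21 > Native 18 > Search 6 > Display 5 > Affiliate 4.
Give Influencer 200 to hit its cap of 200 → 10 left.
Native has room for 130 but only 10 remain, so it gets 10.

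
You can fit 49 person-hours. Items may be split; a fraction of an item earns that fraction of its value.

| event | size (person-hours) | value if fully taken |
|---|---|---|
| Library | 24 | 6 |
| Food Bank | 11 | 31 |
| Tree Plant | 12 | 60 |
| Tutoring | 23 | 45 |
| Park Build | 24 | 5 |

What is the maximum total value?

136.75

Best value per unit of size first: Tree Plant 60/12≈5, Food Bank 31/11≈2.82, Tutoring 45/23≈1.96, Library 6/24≈0.25, Park Build 5/24≈0.208.
Take all of Tree Plant (12 person-hours, value 60) — 37 person-hours left.
Take all of Food Bank (11 person-hours, value 31) — 26 person-hours left.
All 23 person-hours of Tutoring fit (value 45) — 3 remain.
Fill the last 3 person-hours with part of Library: 3/24 of it earns 0.75.
Total value = 136.75.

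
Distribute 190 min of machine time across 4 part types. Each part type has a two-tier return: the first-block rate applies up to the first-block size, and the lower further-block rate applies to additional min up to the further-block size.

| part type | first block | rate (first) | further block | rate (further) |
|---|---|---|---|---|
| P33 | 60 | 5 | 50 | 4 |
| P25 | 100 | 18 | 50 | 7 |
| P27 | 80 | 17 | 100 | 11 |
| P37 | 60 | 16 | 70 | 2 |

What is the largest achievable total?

Treat each block as its own option and order by rate: P25/first 18 > P27/first 17 > P37/first 16 > P27/second 11 > P25/second 7 > P33/first 5 > P33/second 4 > P37/second 2.
P25 first at 18: fill all 100 → 90 left.
P27/first (17): +80 → 10 left.
10 remain; put them into P37 first at 16.
Total = 18×100 + 17×80 + 16×10 = 3320.

3320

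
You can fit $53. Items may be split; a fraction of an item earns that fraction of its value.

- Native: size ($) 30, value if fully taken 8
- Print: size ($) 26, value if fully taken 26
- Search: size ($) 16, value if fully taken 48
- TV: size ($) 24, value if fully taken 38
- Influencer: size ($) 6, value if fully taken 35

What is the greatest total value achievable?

128

Best value per unit of size first: Influencer 35/6≈5.83, Search 48/16≈3, TV 38/24≈1.58, Print 26/26≈1, Native 8/30≈0.267.
Take all of Influencer (6 $, value 35) — 47 $ left.
All 16 $ of Search fit (value 48) — 31 remain.
All 24 $ of TV fit (value 38) — 7 remain.
Only 7 $ remain; take 7/26 of Print for value 26×7/26 = 7.
Total value = 128.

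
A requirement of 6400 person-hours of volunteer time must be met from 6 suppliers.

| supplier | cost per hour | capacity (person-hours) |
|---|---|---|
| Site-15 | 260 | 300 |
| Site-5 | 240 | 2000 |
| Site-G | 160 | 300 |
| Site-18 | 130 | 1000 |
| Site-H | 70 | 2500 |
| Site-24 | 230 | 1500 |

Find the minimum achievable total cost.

Cheapest first:
Site-H at 70: take all 2500 person-hours ; 3900 still needed.
Site-18 (130): use full 1000 ; 2900 person-hours to go.
Site-G (160): use full 300 ; 2600 person-hours to go.
Site-24 at 230: take all 1500 person-hours ; 1100 still needed.
Site-5 at 240: take 1100 of its 2000 ; requirement met.
Site-15: unused.
Cost = 2500×70 + 1000×130 + 300×160 + 1500×230 + 1100×240 = 962000.

962000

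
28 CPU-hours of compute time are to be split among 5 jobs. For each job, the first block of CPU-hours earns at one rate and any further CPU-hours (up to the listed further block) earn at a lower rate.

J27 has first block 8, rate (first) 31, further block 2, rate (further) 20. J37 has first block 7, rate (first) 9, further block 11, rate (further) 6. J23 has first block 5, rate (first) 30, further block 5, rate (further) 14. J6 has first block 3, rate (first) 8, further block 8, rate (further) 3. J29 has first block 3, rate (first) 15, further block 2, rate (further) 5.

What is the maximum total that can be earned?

Rank every tier by rate: J27/tier1 31 > J23/tier1 30 > J27/tier2 20 > J29/tier1 15 > J23/tier2 14 > J37/tier1 9 > J6/tier1 8 > J37/tier2 6 > J29/tier2 5 > J6/tier2 3.
J27 tier1 at 31: fill all 8 — 20 left.
Fill J23 tier1 block (5 at 30) — 15 left.
Fill J27 tier2 block (2 at 20) — 13 left.
J29/tier1 (15): +3 — 10 left.
Fill J23 tier2 block (5 at 14) — 5 left.
J37/tier1: +5 of 7 at 9; pool empty.
Total = 31×8 + 30×5 + 20×2 + 15×3 + 14×5 + 9×5 = 598.

598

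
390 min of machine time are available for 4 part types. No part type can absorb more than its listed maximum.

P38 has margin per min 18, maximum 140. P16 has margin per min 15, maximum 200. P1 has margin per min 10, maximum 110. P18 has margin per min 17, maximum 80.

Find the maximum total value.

Highest margin per min first: P38 18 > P18 17 > P16 15 > P1 10.
P38: +140 to 140 (cap) → 250 left.
P18 takes 80 to reach its cap of 80 → 170 left.
P16 has room for 200 but only 170 remain, so it gets 170.
Total = 18×140 + 15×170 + 17×80 = 6430.

6430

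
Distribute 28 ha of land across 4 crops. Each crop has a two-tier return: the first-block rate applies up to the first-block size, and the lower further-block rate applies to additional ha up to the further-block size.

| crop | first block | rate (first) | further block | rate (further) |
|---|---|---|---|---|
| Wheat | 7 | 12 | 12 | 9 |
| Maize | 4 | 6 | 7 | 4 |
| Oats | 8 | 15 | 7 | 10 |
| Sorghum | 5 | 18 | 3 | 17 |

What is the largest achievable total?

395

Order all 8 blocks by rate: Sorghum/tier1 18 > Sorghum/tier2 17 > Oats/tier1 15 > Wheat/tier1 12 > Oats/tier2 10 > Wheat/tier2 9 > Maize/tier1 6 > Maize/tier2 4.
Sorghum tier1 at 18: fill all 5 — 23 left.
Sorghum/tier2 (17): +3 — 20 left.
Fill Oats tier1 block (8 at 15) — 12 left.
Wheat tier1 at 12: fill all 7 — 5 left.
5 remain; put them into Oats tier2 at 10.
Total = 18×5 + 17×3 + 15×8 + 12×7 + 10×5 = 395.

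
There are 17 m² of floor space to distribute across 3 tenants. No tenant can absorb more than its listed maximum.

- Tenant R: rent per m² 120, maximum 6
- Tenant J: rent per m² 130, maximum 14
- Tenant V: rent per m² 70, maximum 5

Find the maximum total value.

2180

Order the tenants by rent per m²: Tenant J 130 > Tenant R 120 > Tenant V 70.
Tenant J takes 14 to reach its cap of 14 — 3 left.
Tenant R has room for 6 but only 3 remain, so it gets 3.
Total = 120×3 + 130×14 = 2180.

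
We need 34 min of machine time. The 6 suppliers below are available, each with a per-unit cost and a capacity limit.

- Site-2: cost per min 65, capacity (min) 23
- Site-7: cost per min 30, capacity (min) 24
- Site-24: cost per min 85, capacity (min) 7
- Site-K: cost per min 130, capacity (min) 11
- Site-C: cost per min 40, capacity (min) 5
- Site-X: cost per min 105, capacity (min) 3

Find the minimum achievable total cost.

Fill from the cheapest supplier first.
Site-7 at 30: take all 24 min ; 10 still needed.
Site-C (40): use full 5 ; 5 min to go.
Site-2 at 65: take 5 of its 23 ; requirement met.
Site-24, Site-X, Site-K: unused.
Cost = 24×30 + 5×40 + 5×65 = 1245.

1245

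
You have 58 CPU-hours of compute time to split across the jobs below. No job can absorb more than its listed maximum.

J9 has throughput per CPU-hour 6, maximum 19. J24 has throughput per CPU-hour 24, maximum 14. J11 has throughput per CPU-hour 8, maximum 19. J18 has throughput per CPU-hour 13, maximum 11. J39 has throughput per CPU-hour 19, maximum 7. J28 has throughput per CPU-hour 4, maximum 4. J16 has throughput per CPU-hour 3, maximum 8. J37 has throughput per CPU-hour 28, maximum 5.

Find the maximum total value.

Order the jobs by throughput per CPU-hour: J37 28 > J24 24 > J39 19 > J18 13 > J11 8 > J9 6 > J28 4 > J16 3.
J37: +5 to 5 (cap) — 53 left.
J24 takes 14 to reach its cap of 14 — 39 left.
J39 takes 7 to reach its cap of 7 — 32 left.
Give J18 11 to hit its cap of 11 — 21 left.
J11 takes 19 to reach its cap of 19 — 2 left.
J9: +2 (room for 19) → 2. Pool exhausted.
Total = 6×2 + 24×14 + 8×19 + 13×11 + 19×7 + 28×5 = 916.

916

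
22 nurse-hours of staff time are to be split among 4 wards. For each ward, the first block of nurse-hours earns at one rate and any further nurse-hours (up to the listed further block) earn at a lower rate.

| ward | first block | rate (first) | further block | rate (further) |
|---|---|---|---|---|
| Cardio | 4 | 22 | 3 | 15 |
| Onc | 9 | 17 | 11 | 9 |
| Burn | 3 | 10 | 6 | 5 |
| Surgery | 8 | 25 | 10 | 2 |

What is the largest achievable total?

456

Order all 8 blocks by rate: Surgery/tier1 25 > Cardio/tier1 22 > Onc/tier1 17 > Cardio/tier2 15 > Burn/tier1 10 > Onc/tier2 9 > Burn/tier2 5 > Surgery/tier2 2.
Surgery/tier1 (25): +8 → 14 left.
Cardio/tier1 (22): +4 → 10 left.
Onc tier1 at 17: fill all 9 → 1 left.
Cardio tier2 at 15: only 1 left, fill 1.
Total = 25×8 + 22×4 + 17×9 + 15×1 = 456.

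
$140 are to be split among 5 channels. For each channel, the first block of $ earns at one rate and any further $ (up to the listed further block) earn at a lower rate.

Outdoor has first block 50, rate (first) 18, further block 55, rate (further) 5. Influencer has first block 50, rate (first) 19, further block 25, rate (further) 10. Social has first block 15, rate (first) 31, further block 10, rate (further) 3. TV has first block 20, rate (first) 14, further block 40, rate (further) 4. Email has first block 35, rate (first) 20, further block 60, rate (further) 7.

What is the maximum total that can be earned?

2835

Rank every tier by rate: Social/tier1 31 > Email/tier1 20 > Influencer/tier1 19 > Outdoor/tier1 18 > TV/tier1 14 > Influencer/tier2 10 > Email/tier2 7 > Outdoor/tier2 5 > TV/tier2 4 > Social/tier2 3.
Social tier1 at 31: fill all 15 — 125 left.
Fill Email tier1 block (35 at 20) — 90 left.
Influencer/tier1 (19): +50 — 40 left.
Outdoor/tier1: +40 of 50 at 18; pool empty.
Total = 31×15 + 20×35 + 19×50 + 18×40 = 2835.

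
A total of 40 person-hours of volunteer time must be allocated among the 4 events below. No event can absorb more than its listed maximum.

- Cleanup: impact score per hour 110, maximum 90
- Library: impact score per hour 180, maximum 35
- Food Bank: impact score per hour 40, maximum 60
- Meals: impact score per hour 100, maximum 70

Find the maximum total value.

6850

Highest impact score per hour first: Library 180 > Cleanup 110 > Meals 100 > Food Bank 40.
Library: +35 to 35 (cap) ; 5 left.
Cleanup: +5 (room for 90) → 5. Pool exhausted.
Total = 110×5 + 180×35 = 6850.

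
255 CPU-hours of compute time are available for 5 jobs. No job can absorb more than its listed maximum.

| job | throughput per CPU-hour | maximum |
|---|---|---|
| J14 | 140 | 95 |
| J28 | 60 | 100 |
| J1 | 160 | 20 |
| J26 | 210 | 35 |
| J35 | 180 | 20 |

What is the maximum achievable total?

32550

Rank by throughput per CPU-hour: J26 210 > J35 180 > J1 160 > J14 140 > J28 60.
J26: +35 to 35 (cap) ; 220 left.
J35 takes 20 to reach its cap of 20 ; 200 left.
J1 takes 20 to reach its cap of 20 ; 180 left.
J14: +95 to 95 (cap) ; 85 left.
Only 85 left; J28 takes them to reach 85.
Total = 140×95 + 60×85 + 160×20 + 210×35 + 180×20 = 32550.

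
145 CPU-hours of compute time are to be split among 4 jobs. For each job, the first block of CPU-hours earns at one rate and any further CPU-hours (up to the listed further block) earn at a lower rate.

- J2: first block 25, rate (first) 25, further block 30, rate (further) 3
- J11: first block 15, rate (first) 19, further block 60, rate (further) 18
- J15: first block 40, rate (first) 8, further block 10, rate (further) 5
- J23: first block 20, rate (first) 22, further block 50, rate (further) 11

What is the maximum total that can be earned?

2705

Treat each block as its own option and order by rate: J2/T1 25 > J23/T1 22 > J11/T1 19 > J11/T2 18 > J23/T2 11 > J15/T1 8 > J15/T2 5 > J2/T2 3.
J2 T1 at 25: fill all 25 → 120 left.
J23/T1 (22): +20 → 100 left.
Fill J11 T1 block (15 at 19) → 85 left.
J11/T2 (18): +60 → 25 left.
J23 T2 at 11: only 25 left, fill 25.
Total = 25×25 + 22×20 + 19×15 + 18×60 + 11×25 = 2705.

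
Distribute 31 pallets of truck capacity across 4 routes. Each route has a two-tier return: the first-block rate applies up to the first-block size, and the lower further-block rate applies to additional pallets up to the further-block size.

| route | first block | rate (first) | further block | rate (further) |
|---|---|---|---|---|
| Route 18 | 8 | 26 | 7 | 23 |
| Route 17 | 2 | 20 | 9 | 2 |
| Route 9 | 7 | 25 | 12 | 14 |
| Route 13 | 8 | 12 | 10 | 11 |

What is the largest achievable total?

682

Rank every tier by rate: Route 18/T1 26 > Route 9/T1 25 > Route 18/T2 23 > Route 17/T1 20 > Route 9/T2 14 > Route 13/T1 12 > Route 13/T2 11 > Route 17/T2 2.
Route 18 T1 at 26: fill all 8 → 23 left.
Route 9 T1 at 25: fill all 7 → 16 left.
Route 18 T2 at 23: fill all 7 → 9 left.
Route 17 T1 at 20: fill all 2 → 7 left.
Route 9/T2: +7 of 12 at 14; pool empty.
Total = 26×8 + 25×7 + 23×7 + 20×2 + 14×7 = 682.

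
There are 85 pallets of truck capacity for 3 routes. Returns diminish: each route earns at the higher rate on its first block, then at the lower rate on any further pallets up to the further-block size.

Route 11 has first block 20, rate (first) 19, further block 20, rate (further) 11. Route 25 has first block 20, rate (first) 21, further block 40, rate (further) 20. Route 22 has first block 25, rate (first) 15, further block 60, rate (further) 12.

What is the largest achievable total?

Rank every tier by rate: Route 25/T1 21 > Route 25/T2 20 > Route 11/T1 19 > Route 22/T1 15 > Route 22/T2 12 > Route 11/T2 11.
Route 25 T1 at 21: fill all 20 ; 65 left.
Fill Route 25 T2 block (40 at 20) ; 25 left.
Route 11/T1 (19): +20 ; 5 left.
Route 22/T1: +5 of 25 at 15; pool empty.
Total = 21×20 + 20×40 + 19×20 + 15×5 = 1675.

1675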